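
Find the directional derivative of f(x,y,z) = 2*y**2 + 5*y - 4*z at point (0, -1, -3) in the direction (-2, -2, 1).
-2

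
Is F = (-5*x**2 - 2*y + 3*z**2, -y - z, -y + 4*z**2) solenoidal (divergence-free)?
No, ∇·F = -10*x + 8*z - 1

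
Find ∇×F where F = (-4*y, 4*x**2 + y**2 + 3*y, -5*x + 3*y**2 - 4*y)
(6*y - 4, 5, 8*x + 4)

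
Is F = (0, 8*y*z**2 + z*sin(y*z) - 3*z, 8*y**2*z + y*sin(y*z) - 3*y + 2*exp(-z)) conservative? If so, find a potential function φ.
Yes, F is conservative. φ = 4*y**2*z**2 - 3*y*z - cos(y*z) - 2*exp(-z)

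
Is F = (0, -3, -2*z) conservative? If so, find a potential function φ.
Yes, F is conservative. φ = -3*y - z**2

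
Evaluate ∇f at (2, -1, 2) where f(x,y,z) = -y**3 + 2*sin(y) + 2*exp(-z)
(0, -3 + 2*cos(1), -2*exp(-2))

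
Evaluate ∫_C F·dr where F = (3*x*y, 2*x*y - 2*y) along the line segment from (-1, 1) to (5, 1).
36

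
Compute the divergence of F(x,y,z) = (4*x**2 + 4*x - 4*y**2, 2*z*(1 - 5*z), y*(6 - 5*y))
8*x + 4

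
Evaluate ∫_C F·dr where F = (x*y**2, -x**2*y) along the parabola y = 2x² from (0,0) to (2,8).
-128/3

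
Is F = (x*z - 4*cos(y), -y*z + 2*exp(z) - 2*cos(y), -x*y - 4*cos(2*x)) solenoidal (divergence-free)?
No, ∇·F = 2*sin(y)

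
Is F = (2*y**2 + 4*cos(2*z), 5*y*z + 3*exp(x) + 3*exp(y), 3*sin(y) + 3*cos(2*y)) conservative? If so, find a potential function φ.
No, ∇×F = (-5*y - 6*sin(2*y) + 3*cos(y), -8*sin(2*z), -4*y + 3*exp(x)) ≠ 0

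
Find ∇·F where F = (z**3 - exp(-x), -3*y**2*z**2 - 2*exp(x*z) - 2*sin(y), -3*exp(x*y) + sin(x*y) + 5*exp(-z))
-6*y*z**2 - 2*cos(y) - 5*exp(-z) + exp(-x)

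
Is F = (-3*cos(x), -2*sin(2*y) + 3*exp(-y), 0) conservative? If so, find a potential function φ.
Yes, F is conservative. φ = -3*sin(x) + cos(2*y) - 3*exp(-y)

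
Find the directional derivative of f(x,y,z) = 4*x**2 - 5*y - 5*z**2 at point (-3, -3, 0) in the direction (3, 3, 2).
-87*sqrt(22)/22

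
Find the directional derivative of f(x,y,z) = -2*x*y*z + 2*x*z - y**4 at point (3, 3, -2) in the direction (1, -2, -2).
224/3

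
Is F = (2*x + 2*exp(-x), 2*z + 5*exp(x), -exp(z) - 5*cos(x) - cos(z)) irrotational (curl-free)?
No, ∇×F = (-2, -5*sin(x), 5*exp(x))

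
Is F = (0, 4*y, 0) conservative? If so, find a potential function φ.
Yes, F is conservative. φ = 2*y**2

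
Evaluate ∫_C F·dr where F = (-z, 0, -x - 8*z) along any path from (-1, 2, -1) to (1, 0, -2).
-9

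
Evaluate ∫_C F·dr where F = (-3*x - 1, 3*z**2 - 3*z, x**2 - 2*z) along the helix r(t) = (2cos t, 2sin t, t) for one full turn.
4*pi*(7 - pi)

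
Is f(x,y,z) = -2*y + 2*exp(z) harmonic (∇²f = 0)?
No, ∇²f = 2*exp(z)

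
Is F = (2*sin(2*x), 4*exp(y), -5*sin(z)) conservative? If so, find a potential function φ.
Yes, F is conservative. φ = 4*exp(y) - cos(2*x) + 5*cos(z)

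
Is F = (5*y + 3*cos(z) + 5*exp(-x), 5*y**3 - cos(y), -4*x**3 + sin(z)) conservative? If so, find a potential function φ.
No, ∇×F = (0, 12*x**2 - 3*sin(z), -5) ≠ 0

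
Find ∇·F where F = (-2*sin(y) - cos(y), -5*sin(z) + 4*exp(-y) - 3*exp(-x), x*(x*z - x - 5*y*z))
x**2 - 5*x*y - 4*exp(-y)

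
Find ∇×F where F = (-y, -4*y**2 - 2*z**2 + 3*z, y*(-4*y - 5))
(-8*y + 4*z - 8, 0, 1)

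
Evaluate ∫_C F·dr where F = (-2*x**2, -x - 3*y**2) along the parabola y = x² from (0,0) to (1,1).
-7/3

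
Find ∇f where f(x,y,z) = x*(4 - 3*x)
(4 - 6*x, 0, 0)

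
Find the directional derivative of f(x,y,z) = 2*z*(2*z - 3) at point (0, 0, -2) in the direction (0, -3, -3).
11*sqrt(2)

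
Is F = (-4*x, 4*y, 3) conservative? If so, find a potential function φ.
Yes, F is conservative. φ = -2*x**2 + 2*y**2 + 3*z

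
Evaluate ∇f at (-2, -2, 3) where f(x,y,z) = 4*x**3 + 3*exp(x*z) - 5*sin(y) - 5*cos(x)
(-5*sin(2) + 9*exp(-6) + 48, -5*cos(2), -6*exp(-6))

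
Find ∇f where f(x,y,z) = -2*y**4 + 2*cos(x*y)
(-2*y*sin(x*y), -2*x*sin(x*y) - 8*y**3, 0)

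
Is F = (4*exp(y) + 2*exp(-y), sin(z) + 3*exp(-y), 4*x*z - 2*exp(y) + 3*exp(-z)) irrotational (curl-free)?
No, ∇×F = (-2*exp(y) - cos(z), -4*z, -4*exp(y) + 2*exp(-y))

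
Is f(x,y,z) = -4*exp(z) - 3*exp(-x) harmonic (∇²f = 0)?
No, ∇²f = -4*exp(z) - 3*exp(-x)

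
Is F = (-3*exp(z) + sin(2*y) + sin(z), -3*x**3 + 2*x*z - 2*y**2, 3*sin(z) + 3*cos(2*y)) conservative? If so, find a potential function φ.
No, ∇×F = (-2*x - 6*sin(2*y), -3*exp(z) + cos(z), -9*x**2 + 2*z - 2*cos(2*y)) ≠ 0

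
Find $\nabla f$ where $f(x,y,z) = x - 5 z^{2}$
(1, 0, -10*z)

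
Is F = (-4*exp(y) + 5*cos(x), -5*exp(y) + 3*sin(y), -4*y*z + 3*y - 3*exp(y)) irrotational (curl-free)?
No, ∇×F = (-4*z - 3*exp(y) + 3, 0, 4*exp(y))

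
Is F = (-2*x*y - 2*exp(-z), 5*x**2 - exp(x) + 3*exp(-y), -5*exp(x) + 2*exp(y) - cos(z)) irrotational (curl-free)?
No, ∇×F = (2*exp(y), 5*exp(x) + 2*exp(-z), 12*x - exp(x))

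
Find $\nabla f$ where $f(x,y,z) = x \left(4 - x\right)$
(4 - 2*x, 0, 0)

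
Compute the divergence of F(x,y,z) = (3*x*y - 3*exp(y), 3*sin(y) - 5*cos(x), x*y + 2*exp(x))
3*y + 3*cos(y)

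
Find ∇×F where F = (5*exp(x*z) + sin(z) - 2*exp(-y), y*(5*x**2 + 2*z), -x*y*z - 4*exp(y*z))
(-x*z - 2*y - 4*z*exp(y*z), 5*x*exp(x*z) + y*z + cos(z), 10*x*y - 2*exp(-y))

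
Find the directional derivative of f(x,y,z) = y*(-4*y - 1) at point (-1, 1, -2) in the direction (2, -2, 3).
18*sqrt(17)/17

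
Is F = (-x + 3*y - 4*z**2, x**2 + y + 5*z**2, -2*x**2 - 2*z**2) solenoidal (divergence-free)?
No, ∇·F = -4*z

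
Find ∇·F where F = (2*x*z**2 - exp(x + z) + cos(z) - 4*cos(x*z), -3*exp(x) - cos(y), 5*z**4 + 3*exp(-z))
20*z**3 + 2*z**2 + 4*z*sin(x*z) - exp(x + z) + sin(y) - 3*exp(-z)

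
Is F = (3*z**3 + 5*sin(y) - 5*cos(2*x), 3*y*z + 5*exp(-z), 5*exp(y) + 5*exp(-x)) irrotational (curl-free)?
No, ∇×F = (-3*y + 5*exp(y) + 5*exp(-z), 9*z**2 + 5*exp(-x), -5*cos(y))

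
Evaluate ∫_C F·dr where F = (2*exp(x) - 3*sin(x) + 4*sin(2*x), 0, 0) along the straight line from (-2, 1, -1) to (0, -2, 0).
2*cos(4) - 2*exp(-2) - 3*cos(2) + 3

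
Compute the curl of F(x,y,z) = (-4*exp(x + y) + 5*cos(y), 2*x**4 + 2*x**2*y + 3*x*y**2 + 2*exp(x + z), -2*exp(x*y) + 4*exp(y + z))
(-2*x*exp(x*y) - 2*exp(x + z) + 4*exp(y + z), 2*y*exp(x*y), 8*x**3 + 4*x*y + 3*y**2 + 4*exp(x + y) + 2*exp(x + z) + 5*sin(y))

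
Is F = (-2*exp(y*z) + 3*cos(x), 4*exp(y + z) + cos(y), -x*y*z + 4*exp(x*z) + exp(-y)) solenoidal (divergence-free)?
No, ∇·F = -x*y + 4*x*exp(x*z) + 4*exp(y + z) - 3*sin(x) - sin(y)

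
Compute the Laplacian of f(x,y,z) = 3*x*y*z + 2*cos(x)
-2*cos(x)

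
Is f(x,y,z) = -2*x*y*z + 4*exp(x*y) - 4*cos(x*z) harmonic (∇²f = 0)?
No, ∇²f = 4*x**2*exp(x*y) + 4*x**2*cos(x*z) + 4*y**2*exp(x*y) + 4*z**2*cos(x*z)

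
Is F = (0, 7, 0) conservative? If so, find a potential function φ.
Yes, F is conservative. φ = 7*y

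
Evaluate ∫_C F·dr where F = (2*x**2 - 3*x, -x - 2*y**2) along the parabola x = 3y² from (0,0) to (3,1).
17/6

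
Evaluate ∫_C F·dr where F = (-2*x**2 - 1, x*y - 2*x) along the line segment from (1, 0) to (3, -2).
-20/3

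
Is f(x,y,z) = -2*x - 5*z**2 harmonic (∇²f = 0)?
No, ∇²f = -10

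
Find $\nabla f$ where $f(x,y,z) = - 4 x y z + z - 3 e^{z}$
(-4*y*z, -4*x*z, -4*x*y - 3*exp(z) + 1)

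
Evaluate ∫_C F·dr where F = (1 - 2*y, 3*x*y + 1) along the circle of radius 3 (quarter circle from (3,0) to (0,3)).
9*pi/2 + 27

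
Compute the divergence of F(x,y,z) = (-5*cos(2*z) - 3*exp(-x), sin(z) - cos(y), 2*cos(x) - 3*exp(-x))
sin(y) + 3*exp(-x)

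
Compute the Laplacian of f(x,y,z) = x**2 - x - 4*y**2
-6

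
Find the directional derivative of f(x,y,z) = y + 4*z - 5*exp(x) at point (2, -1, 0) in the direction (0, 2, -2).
-3*sqrt(2)/2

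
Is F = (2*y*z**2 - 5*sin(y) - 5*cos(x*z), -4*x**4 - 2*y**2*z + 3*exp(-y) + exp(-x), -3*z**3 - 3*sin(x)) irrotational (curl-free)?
No, ∇×F = (2*y**2, 5*x*sin(x*z) + 4*y*z + 3*cos(x), -16*x**3 - 2*z**2 + 5*cos(y) - exp(-x))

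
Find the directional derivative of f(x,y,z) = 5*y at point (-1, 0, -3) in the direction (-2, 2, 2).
5*sqrt(3)/3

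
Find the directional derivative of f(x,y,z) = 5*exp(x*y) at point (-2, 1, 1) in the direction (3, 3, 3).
-5*sqrt(3)*exp(-2)/3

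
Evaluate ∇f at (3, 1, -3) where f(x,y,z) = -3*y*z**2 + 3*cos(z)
(0, -27, 3*sin(3) + 18)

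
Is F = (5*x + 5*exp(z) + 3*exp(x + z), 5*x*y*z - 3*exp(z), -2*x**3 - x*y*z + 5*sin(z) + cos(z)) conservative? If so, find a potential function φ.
No, ∇×F = (-5*x*y - x*z + 3*exp(z), 6*x**2 + y*z + 5*exp(z) + 3*exp(x + z), 5*y*z) ≠ 0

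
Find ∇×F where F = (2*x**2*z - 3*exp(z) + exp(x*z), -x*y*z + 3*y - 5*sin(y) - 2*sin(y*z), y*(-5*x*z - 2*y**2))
(x*y - 5*x*z - 6*y**2 + 2*y*cos(y*z), 2*x**2 + x*exp(x*z) + 5*y*z - 3*exp(z), -y*z)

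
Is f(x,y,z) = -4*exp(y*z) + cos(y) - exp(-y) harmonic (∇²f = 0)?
No, ∇²f = -4*y**2*exp(y*z) - 4*z**2*exp(y*z) - cos(y) - exp(-y)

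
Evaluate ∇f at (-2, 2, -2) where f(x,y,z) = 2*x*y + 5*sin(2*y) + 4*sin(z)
(4, 10*cos(4) - 4, 4*cos(2))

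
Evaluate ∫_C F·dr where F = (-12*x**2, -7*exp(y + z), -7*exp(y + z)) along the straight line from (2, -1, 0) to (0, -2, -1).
-7*exp(-3) + 7*exp(-1) + 32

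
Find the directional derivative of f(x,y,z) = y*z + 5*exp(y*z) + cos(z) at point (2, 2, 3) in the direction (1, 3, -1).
sqrt(11)*(sin(3) + 7 + 35*exp(6))/11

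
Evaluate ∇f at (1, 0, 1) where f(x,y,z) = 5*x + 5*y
(5, 5, 0)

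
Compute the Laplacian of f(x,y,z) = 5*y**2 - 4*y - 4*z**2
2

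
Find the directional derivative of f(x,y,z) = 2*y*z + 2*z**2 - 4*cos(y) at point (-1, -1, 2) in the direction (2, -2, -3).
2*sqrt(17)*(-13 + 4*sin(1))/17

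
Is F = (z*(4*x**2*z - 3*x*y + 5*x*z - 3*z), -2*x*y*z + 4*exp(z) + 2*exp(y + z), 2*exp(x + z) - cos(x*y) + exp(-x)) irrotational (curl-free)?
No, ∇×F = (2*x*y + x*sin(x*y) - 4*exp(z) - 2*exp(y + z), 8*x**2*z - 3*x*y + 10*x*z - y*sin(x*y) - 6*z - 2*exp(x + z) + exp(-x), z*(3*x - 2*y))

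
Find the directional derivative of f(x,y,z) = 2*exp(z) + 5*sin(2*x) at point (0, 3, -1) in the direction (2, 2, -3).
2*sqrt(17)*(-3 + 10*E)*exp(-1)/17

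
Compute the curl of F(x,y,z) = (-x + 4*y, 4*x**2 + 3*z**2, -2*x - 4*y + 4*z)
(-6*z - 4, 2, 8*x - 4)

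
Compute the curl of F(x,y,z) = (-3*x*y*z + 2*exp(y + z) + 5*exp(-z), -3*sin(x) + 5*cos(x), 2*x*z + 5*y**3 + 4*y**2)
(y*(15*y + 8), -3*x*y - 2*z + 2*exp(y + z) - 5*exp(-z), 3*x*z - 2*exp(y + z) - 5*sin(x) - 3*cos(x))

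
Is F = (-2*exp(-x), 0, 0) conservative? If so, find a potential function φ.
Yes, F is conservative. φ = 2*exp(-x)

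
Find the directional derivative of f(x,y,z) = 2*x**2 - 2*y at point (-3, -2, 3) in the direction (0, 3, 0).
-2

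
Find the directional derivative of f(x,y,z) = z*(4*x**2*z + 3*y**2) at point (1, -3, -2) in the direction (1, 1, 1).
79*sqrt(3)/3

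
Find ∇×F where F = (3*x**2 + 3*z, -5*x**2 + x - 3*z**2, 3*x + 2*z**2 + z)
(6*z, 0, 1 - 10*x)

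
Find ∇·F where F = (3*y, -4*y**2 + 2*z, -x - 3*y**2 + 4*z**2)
-8*y + 8*z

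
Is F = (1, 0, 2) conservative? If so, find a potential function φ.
Yes, F is conservative. φ = x + 2*z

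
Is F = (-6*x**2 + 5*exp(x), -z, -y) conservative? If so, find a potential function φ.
Yes, F is conservative. φ = -2*x**3 - y*z + 5*exp(x)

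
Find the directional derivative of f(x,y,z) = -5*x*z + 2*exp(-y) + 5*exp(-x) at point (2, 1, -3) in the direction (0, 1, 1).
sqrt(2)*(-5*E - 1)*exp(-1)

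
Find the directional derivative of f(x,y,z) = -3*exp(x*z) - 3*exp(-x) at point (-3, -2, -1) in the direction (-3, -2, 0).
-18*sqrt(13)*exp(3)/13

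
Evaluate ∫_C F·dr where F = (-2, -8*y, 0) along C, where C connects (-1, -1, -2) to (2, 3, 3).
-38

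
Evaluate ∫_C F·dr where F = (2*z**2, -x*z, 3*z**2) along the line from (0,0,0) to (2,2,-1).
5/3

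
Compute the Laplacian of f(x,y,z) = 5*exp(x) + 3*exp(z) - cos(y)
5*exp(x) + 3*exp(z) + cos(y)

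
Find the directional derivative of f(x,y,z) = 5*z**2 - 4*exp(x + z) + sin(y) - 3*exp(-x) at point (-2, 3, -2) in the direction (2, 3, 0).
sqrt(13)*(3*exp(4)*cos(3) - 8 + 6*exp(6))*exp(-4)/13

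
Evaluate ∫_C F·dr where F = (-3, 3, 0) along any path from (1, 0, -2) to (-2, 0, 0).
9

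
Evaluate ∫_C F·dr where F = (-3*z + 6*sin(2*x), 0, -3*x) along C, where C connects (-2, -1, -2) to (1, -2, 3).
3*cos(4) - 3*cos(2) + 3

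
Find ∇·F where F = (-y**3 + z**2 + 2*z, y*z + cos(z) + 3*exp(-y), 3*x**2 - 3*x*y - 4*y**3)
z - 3*exp(-y)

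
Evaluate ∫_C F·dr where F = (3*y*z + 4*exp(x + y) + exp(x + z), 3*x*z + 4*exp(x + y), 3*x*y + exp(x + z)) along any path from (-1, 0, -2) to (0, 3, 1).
(-4*exp(2) - 1 + exp(4) + 4*exp(6))*exp(-3)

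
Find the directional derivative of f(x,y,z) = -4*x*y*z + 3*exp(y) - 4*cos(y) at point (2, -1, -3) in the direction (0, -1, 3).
sqrt(10)*(-3 + 4*E*sin(1))*exp(-1)/10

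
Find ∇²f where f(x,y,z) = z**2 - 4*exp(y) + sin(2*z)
-4*exp(y) - 4*sin(2*z) + 2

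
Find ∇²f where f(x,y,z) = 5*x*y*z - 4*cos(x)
4*cos(x)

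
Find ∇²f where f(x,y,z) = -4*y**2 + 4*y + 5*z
-8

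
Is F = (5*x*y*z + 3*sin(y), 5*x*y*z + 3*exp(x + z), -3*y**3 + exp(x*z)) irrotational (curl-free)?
No, ∇×F = (-5*x*y - 9*y**2 - 3*exp(x + z), 5*x*y - z*exp(x*z), -5*x*z + 5*y*z + 3*exp(x + z) - 3*cos(y))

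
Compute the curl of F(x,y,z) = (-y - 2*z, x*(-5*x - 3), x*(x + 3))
(0, -2*x - 5, -10*x - 2)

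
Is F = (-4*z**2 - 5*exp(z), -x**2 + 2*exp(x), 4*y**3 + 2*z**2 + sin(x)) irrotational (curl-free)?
No, ∇×F = (12*y**2, -8*z - 5*exp(z) - cos(x), -2*x + 2*exp(x))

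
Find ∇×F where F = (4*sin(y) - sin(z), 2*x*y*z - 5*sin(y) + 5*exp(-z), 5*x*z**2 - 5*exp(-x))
(-2*x*y + 5*exp(-z), -5*z**2 - cos(z) - 5*exp(-x), 2*y*z - 4*cos(y))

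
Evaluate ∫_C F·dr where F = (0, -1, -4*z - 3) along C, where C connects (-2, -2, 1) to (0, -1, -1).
5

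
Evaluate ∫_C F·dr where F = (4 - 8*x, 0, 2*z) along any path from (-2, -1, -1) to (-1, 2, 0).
15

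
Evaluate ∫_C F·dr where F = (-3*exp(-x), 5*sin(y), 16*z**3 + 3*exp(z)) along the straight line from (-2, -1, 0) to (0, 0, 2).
5*cos(1) + 59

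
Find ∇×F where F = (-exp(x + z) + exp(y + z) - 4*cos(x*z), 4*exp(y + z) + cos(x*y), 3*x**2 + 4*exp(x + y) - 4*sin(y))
(4*exp(x + y) - 4*exp(y + z) - 4*cos(y), 4*x*sin(x*z) - 6*x - 4*exp(x + y) - exp(x + z) + exp(y + z), -y*sin(x*y) - exp(y + z))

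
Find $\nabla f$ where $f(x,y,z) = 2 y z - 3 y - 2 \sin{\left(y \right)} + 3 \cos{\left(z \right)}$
(0, 2*z - 2*cos(y) - 3, 2*y - 3*sin(z))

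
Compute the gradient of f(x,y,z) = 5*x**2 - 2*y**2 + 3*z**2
(10*x, -4*y, 6*z)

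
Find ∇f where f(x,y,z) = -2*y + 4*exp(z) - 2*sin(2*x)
(-4*cos(2*x), -2, 4*exp(z))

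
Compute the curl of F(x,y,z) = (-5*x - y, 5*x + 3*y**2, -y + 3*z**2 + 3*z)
(-1, 0, 6)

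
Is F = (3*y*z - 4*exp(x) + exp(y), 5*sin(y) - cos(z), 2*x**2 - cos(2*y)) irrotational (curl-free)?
No, ∇×F = (2*sin(2*y) - sin(z), -4*x + 3*y, -3*z - exp(y))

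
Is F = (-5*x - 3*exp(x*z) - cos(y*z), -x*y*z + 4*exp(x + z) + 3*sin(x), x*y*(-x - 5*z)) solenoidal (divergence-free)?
No, ∇·F = -5*x*y - x*z - 3*z*exp(x*z) - 5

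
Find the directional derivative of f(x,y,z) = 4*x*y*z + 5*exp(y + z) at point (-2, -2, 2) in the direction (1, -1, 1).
16*sqrt(3)/3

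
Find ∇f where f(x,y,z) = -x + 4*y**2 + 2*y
(-1, 8*y + 2, 0)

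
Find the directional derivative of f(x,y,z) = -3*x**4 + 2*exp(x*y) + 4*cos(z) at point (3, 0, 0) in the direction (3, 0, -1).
-486*sqrt(10)/5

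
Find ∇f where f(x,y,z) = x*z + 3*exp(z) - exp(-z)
(z, 0, x + 3*exp(z) + exp(-z))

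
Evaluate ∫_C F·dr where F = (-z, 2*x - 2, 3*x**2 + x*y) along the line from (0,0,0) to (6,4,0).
16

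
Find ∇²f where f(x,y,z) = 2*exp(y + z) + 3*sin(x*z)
-3*x**2*sin(x*z) - 3*z**2*sin(x*z) + 4*exp(y + z)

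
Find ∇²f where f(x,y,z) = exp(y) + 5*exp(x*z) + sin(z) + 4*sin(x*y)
5*x**2*exp(x*z) - 4*x**2*sin(x*y) - 4*y**2*sin(x*y) + 5*z**2*exp(x*z) + exp(y) - sin(z)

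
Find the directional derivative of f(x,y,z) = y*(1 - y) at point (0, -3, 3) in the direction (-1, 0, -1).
0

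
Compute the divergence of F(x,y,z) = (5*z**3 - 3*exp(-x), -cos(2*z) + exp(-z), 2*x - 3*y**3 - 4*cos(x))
3*exp(-x)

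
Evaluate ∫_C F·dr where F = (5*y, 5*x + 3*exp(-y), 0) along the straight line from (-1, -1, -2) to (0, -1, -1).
-5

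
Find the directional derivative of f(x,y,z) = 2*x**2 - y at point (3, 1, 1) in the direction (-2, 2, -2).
-13*sqrt(3)/3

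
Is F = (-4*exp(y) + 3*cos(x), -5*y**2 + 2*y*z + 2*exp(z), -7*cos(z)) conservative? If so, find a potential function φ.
No, ∇×F = (-2*y - 2*exp(z), 0, 4*exp(y)) ≠ 0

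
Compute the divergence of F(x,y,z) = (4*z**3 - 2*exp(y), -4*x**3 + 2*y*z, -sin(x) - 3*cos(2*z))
2*z + 6*sin(2*z)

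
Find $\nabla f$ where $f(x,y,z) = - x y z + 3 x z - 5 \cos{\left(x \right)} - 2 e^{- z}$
(-y*z + 3*z + 5*sin(x), -x*z, -x*y + 3*x + 2*exp(-z))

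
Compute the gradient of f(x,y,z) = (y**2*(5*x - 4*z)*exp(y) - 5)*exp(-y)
(5*y**2, 10*x*y - 8*y*z + 5*exp(-y), -4*y**2)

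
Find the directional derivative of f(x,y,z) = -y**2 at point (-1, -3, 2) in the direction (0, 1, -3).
3*sqrt(10)/5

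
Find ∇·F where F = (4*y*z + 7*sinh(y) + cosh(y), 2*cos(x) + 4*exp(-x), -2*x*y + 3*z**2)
6*z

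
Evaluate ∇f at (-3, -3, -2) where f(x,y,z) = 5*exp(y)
(0, 5*exp(-3), 0)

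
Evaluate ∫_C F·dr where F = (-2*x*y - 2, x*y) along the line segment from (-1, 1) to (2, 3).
-12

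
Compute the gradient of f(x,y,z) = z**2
(0, 0, 2*z)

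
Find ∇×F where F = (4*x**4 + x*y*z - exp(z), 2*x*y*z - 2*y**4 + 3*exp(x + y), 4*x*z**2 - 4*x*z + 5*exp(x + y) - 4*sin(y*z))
(-2*x*y - 4*z*cos(y*z) + 5*exp(x + y), x*y - 4*z**2 + 4*z - exp(z) - 5*exp(x + y), -x*z + 2*y*z + 3*exp(x + y))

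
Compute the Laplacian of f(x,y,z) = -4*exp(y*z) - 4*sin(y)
-4*y**2*exp(y*z) - 4*z**2*exp(y*z) + 4*sin(y)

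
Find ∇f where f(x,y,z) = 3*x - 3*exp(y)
(3, -3*exp(y), 0)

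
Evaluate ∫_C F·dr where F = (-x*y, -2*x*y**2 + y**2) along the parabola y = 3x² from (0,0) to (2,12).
-9876/7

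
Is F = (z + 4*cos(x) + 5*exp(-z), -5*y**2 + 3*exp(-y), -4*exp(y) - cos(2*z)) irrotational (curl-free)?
No, ∇×F = (-4*exp(y), 1 - 5*exp(-z), 0)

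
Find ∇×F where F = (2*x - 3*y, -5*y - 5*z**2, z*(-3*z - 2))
(10*z, 0, 3)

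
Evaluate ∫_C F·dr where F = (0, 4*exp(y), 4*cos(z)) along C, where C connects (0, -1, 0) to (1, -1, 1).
4*sin(1)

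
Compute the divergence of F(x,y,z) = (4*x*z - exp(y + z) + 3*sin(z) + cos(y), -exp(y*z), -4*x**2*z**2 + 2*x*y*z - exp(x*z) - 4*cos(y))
-8*x**2*z + 2*x*y - x*exp(x*z) - z*exp(y*z) + 4*z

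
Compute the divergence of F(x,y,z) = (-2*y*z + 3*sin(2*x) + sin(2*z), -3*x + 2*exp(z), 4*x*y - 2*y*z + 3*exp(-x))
-2*y + 6*cos(2*x)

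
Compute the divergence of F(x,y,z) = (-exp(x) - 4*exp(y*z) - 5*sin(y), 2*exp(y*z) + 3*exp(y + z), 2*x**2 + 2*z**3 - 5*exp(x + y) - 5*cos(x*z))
5*x*sin(x*z) + 6*z**2 + 2*z*exp(y*z) - exp(x) + 3*exp(y + z)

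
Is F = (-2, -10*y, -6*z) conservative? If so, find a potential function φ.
Yes, F is conservative. φ = -2*x - 5*y**2 - 3*z**2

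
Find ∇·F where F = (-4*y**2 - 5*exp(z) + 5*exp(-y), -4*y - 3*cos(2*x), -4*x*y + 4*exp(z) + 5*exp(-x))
4*exp(z) - 4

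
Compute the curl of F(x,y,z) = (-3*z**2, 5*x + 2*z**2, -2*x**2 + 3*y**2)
(6*y - 4*z, 4*x - 6*z, 5)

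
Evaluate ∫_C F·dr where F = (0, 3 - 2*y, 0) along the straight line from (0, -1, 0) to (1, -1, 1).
0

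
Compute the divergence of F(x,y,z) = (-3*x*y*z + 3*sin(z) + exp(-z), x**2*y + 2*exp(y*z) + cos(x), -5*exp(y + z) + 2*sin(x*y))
x**2 - 3*y*z + 2*z*exp(y*z) - 5*exp(y + z)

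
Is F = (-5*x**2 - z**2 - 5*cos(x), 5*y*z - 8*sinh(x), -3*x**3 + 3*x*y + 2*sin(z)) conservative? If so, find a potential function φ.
No, ∇×F = (3*x - 5*y, 9*x**2 - 3*y - 2*z, -8*cosh(x)) ≠ 0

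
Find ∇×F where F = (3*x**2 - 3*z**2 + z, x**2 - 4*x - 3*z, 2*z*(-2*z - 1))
(3, 1 - 6*z, 2*x - 4)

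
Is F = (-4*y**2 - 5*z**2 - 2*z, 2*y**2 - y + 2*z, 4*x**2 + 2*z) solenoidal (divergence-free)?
No, ∇·F = 4*y + 1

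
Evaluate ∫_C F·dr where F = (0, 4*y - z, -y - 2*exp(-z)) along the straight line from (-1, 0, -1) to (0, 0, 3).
2*(1 - exp(4))*exp(-3)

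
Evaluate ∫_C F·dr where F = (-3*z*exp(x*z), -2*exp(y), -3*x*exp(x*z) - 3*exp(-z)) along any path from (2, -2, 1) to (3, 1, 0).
(-3*E + 2 + (-2 + 3*E)*exp(3))*exp(-2)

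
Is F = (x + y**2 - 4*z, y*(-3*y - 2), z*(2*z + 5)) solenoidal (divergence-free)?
No, ∇·F = -6*y + 4*z + 4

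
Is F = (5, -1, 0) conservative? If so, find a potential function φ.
Yes, F is conservative. φ = 5*x - y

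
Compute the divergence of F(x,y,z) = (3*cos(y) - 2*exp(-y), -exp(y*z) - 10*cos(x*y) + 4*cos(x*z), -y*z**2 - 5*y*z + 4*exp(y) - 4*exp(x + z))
10*x*sin(x*y) - 2*y*z - 5*y - z*exp(y*z) - 4*exp(x + z)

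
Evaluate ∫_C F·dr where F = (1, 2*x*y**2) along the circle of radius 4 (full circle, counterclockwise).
128*pi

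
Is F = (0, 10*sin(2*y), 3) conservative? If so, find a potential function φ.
Yes, F is conservative. φ = 3*z - 5*cos(2*y)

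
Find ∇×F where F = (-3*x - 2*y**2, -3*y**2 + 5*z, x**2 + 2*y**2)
(4*y - 5, -2*x, 4*y)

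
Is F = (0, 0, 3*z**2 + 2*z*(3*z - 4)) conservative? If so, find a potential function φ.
Yes, F is conservative. φ = z**2*(3*z - 4)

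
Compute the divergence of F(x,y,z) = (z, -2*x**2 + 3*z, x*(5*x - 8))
0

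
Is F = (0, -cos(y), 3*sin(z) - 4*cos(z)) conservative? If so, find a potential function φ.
Yes, F is conservative. φ = -sin(y) - 4*sin(z) - 3*cos(z)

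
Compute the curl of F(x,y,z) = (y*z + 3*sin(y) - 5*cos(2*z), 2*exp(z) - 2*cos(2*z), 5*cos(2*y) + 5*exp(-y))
(-2*exp(z) - 10*sin(2*y) - 4*sin(2*z) - 5*exp(-y), y + 10*sin(2*z), -z - 3*cos(y))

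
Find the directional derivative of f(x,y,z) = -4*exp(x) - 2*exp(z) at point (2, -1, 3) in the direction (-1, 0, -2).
4*sqrt(5)*(1 + E)*exp(2)/5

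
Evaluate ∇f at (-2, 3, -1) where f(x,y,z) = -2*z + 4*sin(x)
(4*cos(2), 0, -2)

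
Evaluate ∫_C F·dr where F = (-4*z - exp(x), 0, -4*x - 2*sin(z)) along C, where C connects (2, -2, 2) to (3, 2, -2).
-exp(3) + exp(2) + 40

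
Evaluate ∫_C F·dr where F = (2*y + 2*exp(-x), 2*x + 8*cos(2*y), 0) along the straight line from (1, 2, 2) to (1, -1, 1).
-6 - 4*sin(2) - 4*sin(4)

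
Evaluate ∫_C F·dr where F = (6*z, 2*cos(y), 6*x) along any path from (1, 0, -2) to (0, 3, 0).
2*sin(3) + 12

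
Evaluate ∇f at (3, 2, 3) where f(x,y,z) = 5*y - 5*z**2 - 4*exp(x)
(-4*exp(3), 5, -30)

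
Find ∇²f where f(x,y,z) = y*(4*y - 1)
8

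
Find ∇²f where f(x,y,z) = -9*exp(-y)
-9*exp(-y)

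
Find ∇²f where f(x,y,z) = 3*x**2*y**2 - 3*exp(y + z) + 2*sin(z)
6*x**2 + 6*y**2 - 6*exp(y + z) - 2*sin(z)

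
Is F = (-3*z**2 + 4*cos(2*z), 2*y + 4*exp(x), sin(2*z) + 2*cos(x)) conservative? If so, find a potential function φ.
No, ∇×F = (0, -6*z + 2*sin(x) - 8*sin(2*z), 4*exp(x)) ≠ 0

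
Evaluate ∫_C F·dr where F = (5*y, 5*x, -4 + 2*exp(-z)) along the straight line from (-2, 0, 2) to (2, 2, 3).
-2*exp(-3) + 2*exp(-2) + 16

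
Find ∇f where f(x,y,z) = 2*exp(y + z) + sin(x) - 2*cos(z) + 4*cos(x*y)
(-4*y*sin(x*y) + cos(x), -4*x*sin(x*y) + 2*exp(y + z), 2*exp(y + z) + 2*sin(z))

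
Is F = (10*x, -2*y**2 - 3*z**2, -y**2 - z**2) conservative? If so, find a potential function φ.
No, ∇×F = (-2*y + 6*z, 0, 0) ≠ 0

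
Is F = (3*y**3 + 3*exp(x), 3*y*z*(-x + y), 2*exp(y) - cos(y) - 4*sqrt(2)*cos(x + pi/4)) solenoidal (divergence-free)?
No, ∇·F = 3*y*z - 3*z*(x - y) + 3*exp(x)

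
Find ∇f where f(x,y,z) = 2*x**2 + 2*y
(4*x, 2, 0)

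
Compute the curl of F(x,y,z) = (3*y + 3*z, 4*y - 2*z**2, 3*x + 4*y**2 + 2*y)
(8*y + 4*z + 2, 0, -3)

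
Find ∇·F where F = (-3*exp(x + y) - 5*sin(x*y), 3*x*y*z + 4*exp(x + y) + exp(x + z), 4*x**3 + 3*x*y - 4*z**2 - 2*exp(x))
3*x*z - 5*y*cos(x*y) - 8*z + exp(x + y)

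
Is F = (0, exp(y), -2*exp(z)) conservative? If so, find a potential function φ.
Yes, F is conservative. φ = exp(y) - 2*exp(z)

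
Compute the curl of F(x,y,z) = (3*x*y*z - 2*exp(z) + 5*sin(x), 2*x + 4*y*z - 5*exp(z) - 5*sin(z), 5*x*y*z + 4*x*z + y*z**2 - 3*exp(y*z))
(5*x*z - 4*y + z**2 - 3*z*exp(y*z) + 5*exp(z) + 5*cos(z), 3*x*y - 5*y*z - 4*z - 2*exp(z), -3*x*z + 2)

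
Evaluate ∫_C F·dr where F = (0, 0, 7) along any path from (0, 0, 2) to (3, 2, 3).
7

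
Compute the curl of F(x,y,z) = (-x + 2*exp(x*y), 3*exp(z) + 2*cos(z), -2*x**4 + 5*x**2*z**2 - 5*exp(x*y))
(-5*x*exp(x*y) - 3*exp(z) + 2*sin(z), 8*x**3 - 10*x*z**2 + 5*y*exp(x*y), -2*x*exp(x*y))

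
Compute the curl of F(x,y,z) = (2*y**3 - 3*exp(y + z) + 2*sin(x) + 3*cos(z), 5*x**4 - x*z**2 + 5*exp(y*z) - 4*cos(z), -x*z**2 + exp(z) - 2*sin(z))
(2*x*z - 5*y*exp(y*z) - 4*sin(z), z**2 - 3*exp(y + z) - 3*sin(z), 20*x**3 - 6*y**2 - z**2 + 3*exp(y + z))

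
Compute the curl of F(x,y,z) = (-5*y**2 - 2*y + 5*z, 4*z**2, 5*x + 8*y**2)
(16*y - 8*z, 0, 10*y + 2)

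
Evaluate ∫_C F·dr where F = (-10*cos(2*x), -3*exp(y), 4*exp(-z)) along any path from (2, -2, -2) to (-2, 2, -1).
-4*E + 10*sin(4) + 3*exp(-2) + exp(2)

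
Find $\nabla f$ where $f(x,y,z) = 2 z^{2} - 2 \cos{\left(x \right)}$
(2*sin(x), 0, 4*z)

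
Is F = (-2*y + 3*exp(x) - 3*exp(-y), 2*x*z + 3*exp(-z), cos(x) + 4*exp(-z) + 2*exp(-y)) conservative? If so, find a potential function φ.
No, ∇×F = (-2*x + 3*exp(-z) - 2*exp(-y), sin(x), 2*z + 2 - 3*exp(-y)) ≠ 0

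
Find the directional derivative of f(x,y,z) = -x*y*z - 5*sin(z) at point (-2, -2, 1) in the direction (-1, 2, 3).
-5*sqrt(14)*(3*cos(1) + 2)/14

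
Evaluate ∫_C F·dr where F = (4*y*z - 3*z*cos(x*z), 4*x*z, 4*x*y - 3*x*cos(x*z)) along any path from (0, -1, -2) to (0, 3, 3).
0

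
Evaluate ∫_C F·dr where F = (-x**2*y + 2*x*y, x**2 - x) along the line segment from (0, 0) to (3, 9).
27/4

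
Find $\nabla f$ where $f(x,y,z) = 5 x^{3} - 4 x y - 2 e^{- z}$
(15*x**2 - 4*y, -4*x, 2*exp(-z))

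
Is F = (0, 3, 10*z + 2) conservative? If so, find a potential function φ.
Yes, F is conservative. φ = 3*y + 5*z**2 + 2*z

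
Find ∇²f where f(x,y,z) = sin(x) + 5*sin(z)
-sin(x) - 5*sin(z)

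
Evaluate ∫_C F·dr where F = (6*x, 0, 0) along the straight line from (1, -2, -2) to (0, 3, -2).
-3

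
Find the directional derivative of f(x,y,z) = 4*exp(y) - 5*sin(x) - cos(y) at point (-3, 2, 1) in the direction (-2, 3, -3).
sqrt(22)*(10*cos(3) + 3*sin(2) + 12*exp(2))/22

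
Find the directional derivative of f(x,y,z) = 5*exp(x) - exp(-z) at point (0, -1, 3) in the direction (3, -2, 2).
sqrt(17)*(2 + 15*exp(3))*exp(-3)/17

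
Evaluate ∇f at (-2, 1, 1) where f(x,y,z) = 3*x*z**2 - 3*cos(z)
(3, 0, -12 + 3*sin(1))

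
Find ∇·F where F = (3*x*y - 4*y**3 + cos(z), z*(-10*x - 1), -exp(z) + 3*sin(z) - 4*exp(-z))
3*y - exp(z) + 3*cos(z) + 4*exp(-z)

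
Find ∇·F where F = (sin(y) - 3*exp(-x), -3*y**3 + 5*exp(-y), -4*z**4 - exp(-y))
-9*y**2 - 16*z**3 - 5*exp(-y) + 3*exp(-x)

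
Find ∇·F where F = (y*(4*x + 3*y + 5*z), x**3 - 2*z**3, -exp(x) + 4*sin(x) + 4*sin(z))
4*y + 4*cos(z)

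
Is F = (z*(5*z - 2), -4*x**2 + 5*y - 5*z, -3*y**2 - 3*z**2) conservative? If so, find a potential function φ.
No, ∇×F = (5 - 6*y, 10*z - 2, -8*x) ≠ 0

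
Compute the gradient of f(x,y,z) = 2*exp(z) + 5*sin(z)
(0, 0, 2*exp(z) + 5*cos(z))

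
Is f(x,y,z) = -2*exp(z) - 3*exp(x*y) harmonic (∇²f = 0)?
No, ∇²f = -3*x**2*exp(x*y) - 3*y**2*exp(x*y) - 2*exp(z)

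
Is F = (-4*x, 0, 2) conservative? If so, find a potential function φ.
Yes, F is conservative. φ = -2*x**2 + 2*z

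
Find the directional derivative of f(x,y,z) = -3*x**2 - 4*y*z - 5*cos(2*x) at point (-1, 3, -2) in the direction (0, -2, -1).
-4*sqrt(5)/5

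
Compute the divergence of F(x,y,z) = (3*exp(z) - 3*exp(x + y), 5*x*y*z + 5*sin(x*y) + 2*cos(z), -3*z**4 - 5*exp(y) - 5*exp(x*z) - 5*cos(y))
5*x*z - 5*x*exp(x*z) + 5*x*cos(x*y) - 12*z**3 - 3*exp(x + y)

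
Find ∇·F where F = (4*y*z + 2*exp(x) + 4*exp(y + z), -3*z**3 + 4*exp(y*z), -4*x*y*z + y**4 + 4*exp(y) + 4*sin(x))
-4*x*y + 4*z*exp(y*z) + 2*exp(x)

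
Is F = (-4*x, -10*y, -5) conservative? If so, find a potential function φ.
Yes, F is conservative. φ = -2*x**2 - 5*y**2 - 5*z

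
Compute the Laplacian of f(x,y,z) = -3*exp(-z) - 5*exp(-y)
-3*exp(-z) - 5*exp(-y)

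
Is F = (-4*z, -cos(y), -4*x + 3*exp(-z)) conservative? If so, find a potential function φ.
Yes, F is conservative. φ = -4*x*z - sin(y) - 3*exp(-z)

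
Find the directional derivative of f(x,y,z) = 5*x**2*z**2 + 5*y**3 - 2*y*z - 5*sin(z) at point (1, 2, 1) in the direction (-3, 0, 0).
-10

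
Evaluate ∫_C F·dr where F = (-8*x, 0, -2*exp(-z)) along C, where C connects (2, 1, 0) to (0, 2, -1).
2*E + 14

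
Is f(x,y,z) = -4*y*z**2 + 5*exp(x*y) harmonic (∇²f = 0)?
No, ∇²f = 5*x**2*exp(x*y) + 5*y**2*exp(x*y) - 8*y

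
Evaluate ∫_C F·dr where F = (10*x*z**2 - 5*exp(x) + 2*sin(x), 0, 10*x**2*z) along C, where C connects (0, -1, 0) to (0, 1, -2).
0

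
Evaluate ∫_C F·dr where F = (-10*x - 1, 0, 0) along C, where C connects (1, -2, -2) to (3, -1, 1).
-42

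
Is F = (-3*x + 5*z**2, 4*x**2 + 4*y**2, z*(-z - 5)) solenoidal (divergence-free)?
No, ∇·F = 8*y - 2*z - 8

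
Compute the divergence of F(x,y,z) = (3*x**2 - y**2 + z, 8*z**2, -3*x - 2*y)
6*x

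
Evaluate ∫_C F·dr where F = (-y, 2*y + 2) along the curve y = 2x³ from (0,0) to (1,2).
15/2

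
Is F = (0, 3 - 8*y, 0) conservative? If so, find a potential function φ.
Yes, F is conservative. φ = y*(3 - 4*y)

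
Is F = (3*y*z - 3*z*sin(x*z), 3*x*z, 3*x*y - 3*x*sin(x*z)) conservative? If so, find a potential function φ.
Yes, F is conservative. φ = 3*x*y*z + 3*cos(x*z)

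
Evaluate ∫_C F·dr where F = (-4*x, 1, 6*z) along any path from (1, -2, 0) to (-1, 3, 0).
5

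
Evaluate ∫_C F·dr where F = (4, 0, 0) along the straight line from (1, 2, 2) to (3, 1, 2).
8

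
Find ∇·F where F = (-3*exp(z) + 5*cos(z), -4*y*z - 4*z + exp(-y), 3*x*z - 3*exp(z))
3*x - 4*z - 3*exp(z) - exp(-y)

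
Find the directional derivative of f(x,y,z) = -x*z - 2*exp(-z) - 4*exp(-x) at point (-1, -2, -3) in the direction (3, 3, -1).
2*sqrt(19)*(-exp(3) + 4 + 6*E)/19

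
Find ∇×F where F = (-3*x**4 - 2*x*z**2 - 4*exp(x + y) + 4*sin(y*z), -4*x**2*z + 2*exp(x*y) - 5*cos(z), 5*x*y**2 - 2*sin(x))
(4*x**2 + 10*x*y - 5*sin(z), -4*x*z - 5*y**2 + 4*y*cos(y*z) + 2*cos(x), -8*x*z + 2*y*exp(x*y) - 4*z*cos(y*z) + 4*exp(x + y))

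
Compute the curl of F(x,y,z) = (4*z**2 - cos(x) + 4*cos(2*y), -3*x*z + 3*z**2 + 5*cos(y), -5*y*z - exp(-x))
(3*x - 11*z, 8*z - exp(-x), -3*z + 8*sin(2*y))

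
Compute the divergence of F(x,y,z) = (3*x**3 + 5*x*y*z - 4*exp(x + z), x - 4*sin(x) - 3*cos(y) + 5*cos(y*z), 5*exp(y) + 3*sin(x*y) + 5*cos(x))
9*x**2 + 5*y*z - 5*z*sin(y*z) - 4*exp(x + z) + 3*sin(y)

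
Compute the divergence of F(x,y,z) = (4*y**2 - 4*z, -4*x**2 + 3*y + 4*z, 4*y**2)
3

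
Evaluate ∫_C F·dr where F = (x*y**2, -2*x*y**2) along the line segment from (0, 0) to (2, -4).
80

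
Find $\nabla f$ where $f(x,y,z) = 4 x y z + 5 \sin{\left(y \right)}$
(4*y*z, 4*x*z + 5*cos(y), 4*x*y)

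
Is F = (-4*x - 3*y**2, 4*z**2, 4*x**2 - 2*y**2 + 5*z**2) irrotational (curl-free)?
No, ∇×F = (-4*y - 8*z, -8*x, 6*y)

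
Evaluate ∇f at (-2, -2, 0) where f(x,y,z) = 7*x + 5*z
(7, 0, 5)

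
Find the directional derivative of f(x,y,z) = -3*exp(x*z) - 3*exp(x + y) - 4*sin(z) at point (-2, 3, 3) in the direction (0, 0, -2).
4*cos(3) - 6*exp(-6)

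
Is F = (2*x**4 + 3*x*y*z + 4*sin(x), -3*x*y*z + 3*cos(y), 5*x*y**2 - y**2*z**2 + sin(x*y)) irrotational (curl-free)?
No, ∇×F = (13*x*y + x*cos(x*y) - 2*y*z**2, y*(3*x - 5*y - cos(x*y)), 3*z*(-x - y))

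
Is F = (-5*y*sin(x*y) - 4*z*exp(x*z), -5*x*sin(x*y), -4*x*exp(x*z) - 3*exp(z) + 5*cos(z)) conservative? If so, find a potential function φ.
Yes, F is conservative. φ = -3*exp(z) - 4*exp(x*z) + 5*sin(z) + 5*cos(x*y)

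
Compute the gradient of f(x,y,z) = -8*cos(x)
(8*sin(x), 0, 0)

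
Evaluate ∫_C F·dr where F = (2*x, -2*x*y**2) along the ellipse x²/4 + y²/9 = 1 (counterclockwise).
-27*pi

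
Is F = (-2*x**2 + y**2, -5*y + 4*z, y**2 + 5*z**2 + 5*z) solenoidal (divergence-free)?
No, ∇·F = -4*x + 10*z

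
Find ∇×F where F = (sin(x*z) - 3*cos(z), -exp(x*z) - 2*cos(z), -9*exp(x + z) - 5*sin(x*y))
(x*exp(x*z) - 5*x*cos(x*y) - 2*sin(z), x*cos(x*z) + 5*y*cos(x*y) + 9*exp(x + z) + 3*sin(z), -z*exp(x*z))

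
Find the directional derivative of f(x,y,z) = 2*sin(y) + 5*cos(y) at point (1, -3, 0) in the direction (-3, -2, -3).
-sqrt(22)*(2*cos(3) + 5*sin(3))/11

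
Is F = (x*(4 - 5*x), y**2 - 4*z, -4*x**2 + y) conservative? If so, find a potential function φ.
No, ∇×F = (5, 8*x, 0) ≠ 0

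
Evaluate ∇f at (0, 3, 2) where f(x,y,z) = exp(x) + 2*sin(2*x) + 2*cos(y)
(5, -2*sin(3), 0)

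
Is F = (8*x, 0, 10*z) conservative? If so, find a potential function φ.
Yes, F is conservative. φ = 4*x**2 + 5*z**2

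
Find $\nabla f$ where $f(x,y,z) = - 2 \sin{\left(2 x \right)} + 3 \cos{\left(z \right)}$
(-4*cos(2*x), 0, -3*sin(z))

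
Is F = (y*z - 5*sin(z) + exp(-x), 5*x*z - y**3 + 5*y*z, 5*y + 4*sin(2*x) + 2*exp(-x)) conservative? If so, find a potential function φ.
No, ∇×F = (-5*x - 5*y + 5, y - 8*cos(2*x) - 5*cos(z) + 2*exp(-x), 4*z) ≠ 0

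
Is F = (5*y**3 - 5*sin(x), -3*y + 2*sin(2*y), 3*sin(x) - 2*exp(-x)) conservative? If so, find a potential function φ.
No, ∇×F = (0, -3*cos(x) - 2*exp(-x), -15*y**2) ≠ 0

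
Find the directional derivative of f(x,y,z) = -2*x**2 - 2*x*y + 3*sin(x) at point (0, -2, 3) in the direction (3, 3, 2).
21*sqrt(22)/22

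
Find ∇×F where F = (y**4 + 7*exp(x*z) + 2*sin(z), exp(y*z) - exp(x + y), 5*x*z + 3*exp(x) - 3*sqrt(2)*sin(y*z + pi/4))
(-y*exp(y*z) - 3*sqrt(2)*z*cos(y*z + pi/4), 7*x*exp(x*z) - 5*z - 3*exp(x) + 2*cos(z), -4*y**3 - exp(x + y))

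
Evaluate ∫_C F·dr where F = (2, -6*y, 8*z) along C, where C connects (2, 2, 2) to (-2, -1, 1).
-11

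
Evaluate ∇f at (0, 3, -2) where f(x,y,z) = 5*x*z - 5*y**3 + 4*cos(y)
(-10, -135 - 4*sin(3), 0)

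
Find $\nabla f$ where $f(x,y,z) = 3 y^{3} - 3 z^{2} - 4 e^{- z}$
(0, 9*y**2, -6*z + 4*exp(-z))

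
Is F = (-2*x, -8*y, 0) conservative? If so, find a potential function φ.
Yes, F is conservative. φ = -x**2 - 4*y**2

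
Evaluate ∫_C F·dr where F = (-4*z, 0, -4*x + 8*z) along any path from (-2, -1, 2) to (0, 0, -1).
-28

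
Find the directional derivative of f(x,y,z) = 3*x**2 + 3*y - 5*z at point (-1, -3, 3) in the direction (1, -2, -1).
-7*sqrt(6)/6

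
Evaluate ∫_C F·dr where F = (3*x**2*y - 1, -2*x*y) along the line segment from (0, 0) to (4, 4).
436/3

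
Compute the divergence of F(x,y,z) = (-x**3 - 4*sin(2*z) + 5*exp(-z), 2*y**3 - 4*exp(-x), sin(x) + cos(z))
-3*x**2 + 6*y**2 - sin(z)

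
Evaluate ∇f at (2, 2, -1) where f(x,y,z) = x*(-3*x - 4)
(-16, 0, 0)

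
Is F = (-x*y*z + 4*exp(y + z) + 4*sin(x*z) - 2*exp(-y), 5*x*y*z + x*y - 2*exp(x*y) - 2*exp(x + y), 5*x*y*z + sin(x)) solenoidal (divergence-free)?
No, ∇·F = 5*x*y + 5*x*z - 2*x*exp(x*y) + x - y*z + 4*z*cos(x*z) - 2*exp(x + y)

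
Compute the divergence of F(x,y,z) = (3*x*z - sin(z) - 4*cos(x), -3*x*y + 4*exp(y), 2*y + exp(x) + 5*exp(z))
-3*x + 3*z + 4*exp(y) + 5*exp(z) + 4*sin(x)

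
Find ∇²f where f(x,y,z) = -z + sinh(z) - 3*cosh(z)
sinh(z) - 3*cosh(z)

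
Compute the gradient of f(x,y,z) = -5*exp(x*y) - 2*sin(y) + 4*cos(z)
(-5*y*exp(x*y), -5*x*exp(x*y) - 2*cos(y), -4*sin(z))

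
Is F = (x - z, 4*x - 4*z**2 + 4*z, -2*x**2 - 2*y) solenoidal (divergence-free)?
No, ∇·F = 1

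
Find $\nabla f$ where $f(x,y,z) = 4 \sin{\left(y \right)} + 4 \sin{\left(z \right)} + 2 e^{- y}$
(0, 4*cos(y) - 2*exp(-y), 4*cos(z))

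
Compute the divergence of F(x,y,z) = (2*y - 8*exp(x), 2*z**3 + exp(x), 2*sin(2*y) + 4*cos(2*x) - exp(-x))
-8*exp(x)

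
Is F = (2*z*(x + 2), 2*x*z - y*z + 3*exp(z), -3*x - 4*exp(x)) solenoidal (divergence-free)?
No, ∇·F = z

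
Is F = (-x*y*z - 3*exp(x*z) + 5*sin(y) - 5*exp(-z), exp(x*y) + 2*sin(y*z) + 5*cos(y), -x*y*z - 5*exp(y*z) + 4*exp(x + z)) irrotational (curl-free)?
No, ∇×F = (-x*z - 2*y*cos(y*z) - 5*z*exp(y*z), -x*y - 3*x*exp(x*z) + y*z - 4*exp(x + z) + 5*exp(-z), x*z + y*exp(x*y) - 5*cos(y))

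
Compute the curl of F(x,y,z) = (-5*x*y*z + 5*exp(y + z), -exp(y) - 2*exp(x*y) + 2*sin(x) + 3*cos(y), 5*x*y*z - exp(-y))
(5*x*z + exp(-y), -5*x*y - 5*y*z + 5*exp(y + z), 5*x*z - 2*y*exp(x*y) - 5*exp(y + z) + 2*cos(x))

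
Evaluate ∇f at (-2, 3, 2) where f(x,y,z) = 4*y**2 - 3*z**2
(0, 24, -12)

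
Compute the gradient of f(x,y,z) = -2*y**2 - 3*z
(0, -4*y, -3)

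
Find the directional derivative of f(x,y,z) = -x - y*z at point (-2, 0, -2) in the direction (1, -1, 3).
-3*sqrt(11)/11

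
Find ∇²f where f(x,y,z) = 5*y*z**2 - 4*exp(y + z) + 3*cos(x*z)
-3*x**2*cos(x*z) + 10*y - 3*z**2*cos(x*z) - 8*exp(y + z)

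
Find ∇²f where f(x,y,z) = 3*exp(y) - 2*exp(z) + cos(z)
3*exp(y) - 2*exp(z) - cos(z)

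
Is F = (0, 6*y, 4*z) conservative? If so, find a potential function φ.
Yes, F is conservative. φ = 3*y**2 + 2*z**2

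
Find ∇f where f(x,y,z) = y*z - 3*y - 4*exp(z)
(0, z - 3, y - 4*exp(z))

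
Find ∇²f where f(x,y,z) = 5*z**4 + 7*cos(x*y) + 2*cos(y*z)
-7*x**2*cos(x*y) - 7*y**2*cos(x*y) - 2*y**2*cos(y*z) - 2*z**2*cos(y*z) + 60*z**2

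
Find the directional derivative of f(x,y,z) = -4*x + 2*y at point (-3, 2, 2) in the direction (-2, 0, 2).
2*sqrt(2)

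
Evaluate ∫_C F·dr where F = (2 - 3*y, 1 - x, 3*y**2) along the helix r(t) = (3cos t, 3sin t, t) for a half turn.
-12 + 45*pi/2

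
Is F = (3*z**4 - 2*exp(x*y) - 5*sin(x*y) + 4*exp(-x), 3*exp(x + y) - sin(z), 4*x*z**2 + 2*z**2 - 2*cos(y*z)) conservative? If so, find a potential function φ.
No, ∇×F = (2*z*sin(y*z) + cos(z), z**2*(12*z - 4), 2*x*exp(x*y) + 5*x*cos(x*y) + 3*exp(x + y)) ≠ 0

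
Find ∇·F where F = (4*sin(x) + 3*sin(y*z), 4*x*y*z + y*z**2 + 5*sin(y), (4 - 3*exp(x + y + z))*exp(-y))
4*x*z + z**2 - 3*exp(x + z) + 4*cos(x) + 5*cos(y)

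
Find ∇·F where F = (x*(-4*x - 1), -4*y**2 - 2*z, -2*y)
-8*x - 8*y - 1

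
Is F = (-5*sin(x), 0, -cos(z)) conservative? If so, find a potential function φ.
Yes, F is conservative. φ = -sin(z) + 5*cos(x)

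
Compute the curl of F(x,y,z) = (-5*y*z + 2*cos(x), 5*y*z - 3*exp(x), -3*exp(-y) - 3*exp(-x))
(-5*y + 3*exp(-y), -5*y - 3*exp(-x), 5*z - 3*exp(x))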